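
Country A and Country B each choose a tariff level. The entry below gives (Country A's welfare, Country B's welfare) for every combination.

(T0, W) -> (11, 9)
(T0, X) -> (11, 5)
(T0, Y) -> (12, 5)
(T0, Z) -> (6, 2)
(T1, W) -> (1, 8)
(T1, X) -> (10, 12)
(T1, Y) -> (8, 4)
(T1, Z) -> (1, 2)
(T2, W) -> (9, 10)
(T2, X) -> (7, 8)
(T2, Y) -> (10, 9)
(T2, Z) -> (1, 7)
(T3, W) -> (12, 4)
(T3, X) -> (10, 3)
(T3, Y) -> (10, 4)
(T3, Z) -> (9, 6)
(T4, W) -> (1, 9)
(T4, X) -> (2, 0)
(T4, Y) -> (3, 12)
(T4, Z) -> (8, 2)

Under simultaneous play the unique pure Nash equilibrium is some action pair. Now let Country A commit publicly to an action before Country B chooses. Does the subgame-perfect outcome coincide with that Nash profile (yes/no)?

Work backward from Country B's decision.
- T0: Country B compares 9, 5, 5, 2 and picks W; Country A would get 11.
- T1: Country B compares 8, 12, 4, 2 and picks X; Country A would get 10.
- T2: Country B compares 10, 8, 9, 7 and picks W; Country A would get 9.
- T3: Country B compares 4, 3, 4, 6 and picks Z; Country A would get 9.
- T4: Country B compares 9, 0, 12, 2 and picks Y; Country A would get 3.
Country A's induced payoffs are 11, 10, 9, 9, 3, so Country A commits to T0. Subgame-perfect outcome: (T0, W) with payoffs (11, 9).
Now find the simultaneous Nash equilibrium.
Country A's best replies: W→T3; X→T0; Y→T0; Z→T3.
Country B's best replies: T0→W; T1→X; T2→W; T3→Z; T4→Y.
Only (T3, Z) has each player best-responding; Nash payoffs (9, 6).
Sequential outcome (T0, W) differs from the Nash profile (T3, Z).

no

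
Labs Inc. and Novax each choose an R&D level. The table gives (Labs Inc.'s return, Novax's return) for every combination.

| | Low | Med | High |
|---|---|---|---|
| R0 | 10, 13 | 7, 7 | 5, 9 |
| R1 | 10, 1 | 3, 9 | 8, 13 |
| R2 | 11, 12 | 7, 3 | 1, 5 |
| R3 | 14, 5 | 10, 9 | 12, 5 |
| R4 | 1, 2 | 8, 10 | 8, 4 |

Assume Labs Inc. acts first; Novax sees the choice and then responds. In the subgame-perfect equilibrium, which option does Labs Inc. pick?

Solve by backward induction (Labs Inc. leads).
- R0 → Novax plays Low (best of 13, 7, 9); Labs Inc. gets 10.
- R1 → Novax plays High (best of 1, 9, 13); Labs Inc. gets 8.
- R2 → Novax plays Low (best of 12, 3, 5); Labs Inc. gets 11.
- R3 → Novax plays Med (best of 5, 9, 5); Labs Inc. gets 10.
- R4 → Novax plays Med (best of 2, 10, 4); Labs Inc. gets 8.
Among 10, 8, 11, 10, 8, the best is 11 at R2. Subgame-perfect outcome: (R2, Low) with payoffs (11, 12).

R2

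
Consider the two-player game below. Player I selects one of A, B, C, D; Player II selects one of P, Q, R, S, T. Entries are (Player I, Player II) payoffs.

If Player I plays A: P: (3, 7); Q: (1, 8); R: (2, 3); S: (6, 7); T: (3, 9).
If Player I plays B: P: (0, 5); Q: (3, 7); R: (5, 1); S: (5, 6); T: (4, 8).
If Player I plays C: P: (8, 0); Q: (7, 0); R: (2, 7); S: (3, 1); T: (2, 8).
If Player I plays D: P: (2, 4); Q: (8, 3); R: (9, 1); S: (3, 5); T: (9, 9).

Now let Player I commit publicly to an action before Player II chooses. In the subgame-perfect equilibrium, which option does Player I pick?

D

Solve by backward induction (Player I leads).
- A: Player II compares 7, 8, 3, 7, 9 and picks T; Player I would get 3.
- B: Player II compares 5, 7, 1, 6, 8 and picks T; Player I would get 4.
- C: Player II compares 0, 0, 7, 1, 8 and picks T; Player I would get 2.
- D: Player II compares 4, 3, 1, 5, 9 and picks T; Player I would get 9.
Player I's induced payoffs are 3, 4, 2, 9, so Player I commits to D. Subgame-perfect outcome: (D, T) with payoffs (9, 9).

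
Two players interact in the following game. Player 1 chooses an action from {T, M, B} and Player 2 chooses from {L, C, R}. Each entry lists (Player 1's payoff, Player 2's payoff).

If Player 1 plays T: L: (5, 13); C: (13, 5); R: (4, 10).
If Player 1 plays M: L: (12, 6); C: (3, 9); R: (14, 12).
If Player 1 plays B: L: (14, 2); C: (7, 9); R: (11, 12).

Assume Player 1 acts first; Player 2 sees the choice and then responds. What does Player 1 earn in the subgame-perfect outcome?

14

Solve by backward induction (Player 1 leads).
- T: Player 2 compares 13, 5, 10 and picks L; Player 1 would get 5.
- M: Player 2 compares 6, 9, 12 and picks R; Player 1 would get 14.
- B: Player 2 compares 2, 9, 12 and picks R; Player 1 would get 11.
Among 5, 14, 11, the best is 14 at M. Subgame-perfect outcome: (M, R) with payoffs (14, 12).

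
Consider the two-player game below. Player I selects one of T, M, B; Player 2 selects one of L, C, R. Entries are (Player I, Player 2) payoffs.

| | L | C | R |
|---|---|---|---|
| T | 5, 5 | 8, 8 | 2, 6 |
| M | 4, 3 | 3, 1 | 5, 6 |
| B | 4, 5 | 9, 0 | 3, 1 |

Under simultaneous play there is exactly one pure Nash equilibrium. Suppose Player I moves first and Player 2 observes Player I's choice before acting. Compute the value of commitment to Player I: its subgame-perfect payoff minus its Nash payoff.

Solve by backward induction (Player I leads).
- T: BR = C, leader payoff 8.
- M: BR = R, leader payoff 5.
- B: BR = L, leader payoff 4.
Maximizing over 8, 5, 4, Player I chooses T. Subgame-perfect outcome: (T, C) with payoffs (8, 8).
Under simultaneous play:
Player I's best replies: L→T; C→B; R→M.
Player 2's best replies: T→C; M→R; B→L.
The unique mutual best reply is (M, R), giving (5, 6).
Player I's commitment gain: 8 − 5 = 3.

3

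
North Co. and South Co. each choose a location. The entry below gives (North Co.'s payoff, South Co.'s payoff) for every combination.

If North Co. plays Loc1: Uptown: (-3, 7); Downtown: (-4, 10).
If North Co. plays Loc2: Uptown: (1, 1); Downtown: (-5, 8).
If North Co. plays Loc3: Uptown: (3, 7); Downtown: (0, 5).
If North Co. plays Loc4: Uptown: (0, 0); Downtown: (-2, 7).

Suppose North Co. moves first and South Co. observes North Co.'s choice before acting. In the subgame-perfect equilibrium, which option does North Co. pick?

Loc3

Solve by backward induction (North Co. leads).
- Loc1 → South Co. plays Downtown (best of 7, 10); North Co. gets -4.
- Loc2 → South Co. plays Downtown (best of 1, 8); North Co. gets -5.
- Loc3 → South Co. plays Uptown (best of 7, 5); North Co. gets 3.
- Loc4 → South Co. plays Downtown (best of 0, 7); North Co. gets -2.
Maximizing over -4, -5, 3, -2, North Co. chooses Loc3. Subgame-perfect outcome: (Loc3, Uptown) with payoffs (3, 7).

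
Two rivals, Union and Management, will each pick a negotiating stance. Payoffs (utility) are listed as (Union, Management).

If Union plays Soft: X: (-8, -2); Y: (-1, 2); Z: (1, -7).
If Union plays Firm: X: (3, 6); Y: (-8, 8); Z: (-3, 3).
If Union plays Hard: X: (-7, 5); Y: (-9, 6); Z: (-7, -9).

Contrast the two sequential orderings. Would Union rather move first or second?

second

If Union leads: Management's best replies are Soft→Y, Firm→Y, Hard→Y; Union's induced payoffs -1, -8, -9; outcome (Soft, Y), payoffs (-1, 2).
If Management leads: Union's best replies are X→Firm, Y→Soft, Z→Soft; Management's induced payoffs 6, 2, -7; outcome (Firm, X), payoffs (3, 6).
Union gets -1 moving first and 3 moving second, so Union prefers to move second.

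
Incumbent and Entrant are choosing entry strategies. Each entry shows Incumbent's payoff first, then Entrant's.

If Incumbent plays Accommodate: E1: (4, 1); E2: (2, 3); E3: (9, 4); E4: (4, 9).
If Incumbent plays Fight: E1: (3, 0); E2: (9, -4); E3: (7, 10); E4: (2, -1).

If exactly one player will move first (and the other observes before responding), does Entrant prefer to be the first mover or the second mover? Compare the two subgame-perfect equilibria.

second

If Incumbent leads: Entrant's best replies are Accommodate→E4, Fight→E3; Incumbent's induced payoffs 4, 7; outcome (Fight, E3), payoffs (7, 10).
If Entrant leads: Incumbent's best replies are E1→Accommodate, E2→Fight, E3→Accommodate, E4→Accommodate; Entrant's induced payoffs 1, -4, 4, 9; outcome (Accommodate, E4), payoffs (4, 9).
Entrant gets 9 moving first and 10 moving second, so Entrant prefers to move second.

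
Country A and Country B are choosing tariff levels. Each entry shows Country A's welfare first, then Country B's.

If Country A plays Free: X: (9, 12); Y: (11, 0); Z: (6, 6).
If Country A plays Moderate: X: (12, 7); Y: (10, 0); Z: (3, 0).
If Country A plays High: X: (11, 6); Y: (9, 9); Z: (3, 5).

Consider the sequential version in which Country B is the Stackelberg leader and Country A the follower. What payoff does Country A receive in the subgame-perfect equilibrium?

12

Work backward from Country A's decision.
- X: BR = Moderate, leader payoff 7.
- Y: BR = Free, leader payoff 0.
- Z: BR = Free, leader payoff 6.
Among 7, 0, 6, the best is 7 at X. Subgame-perfect outcome: (Moderate, X) with payoffs (12, 7).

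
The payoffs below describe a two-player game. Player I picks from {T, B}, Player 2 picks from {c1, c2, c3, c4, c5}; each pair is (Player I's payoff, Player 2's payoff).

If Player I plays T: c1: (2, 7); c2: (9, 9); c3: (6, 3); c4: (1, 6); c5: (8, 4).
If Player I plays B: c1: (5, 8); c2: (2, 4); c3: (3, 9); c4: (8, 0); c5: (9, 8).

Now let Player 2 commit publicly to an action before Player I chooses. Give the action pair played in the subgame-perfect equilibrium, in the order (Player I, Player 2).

Backward induction with Player 2 moving first.
- c1: BR = B, leader payoff 8.
- c2: BR = T, leader payoff 9.
- c3: BR = T, leader payoff 3.
- c4: BR = B, leader payoff 0.
- c5: BR = B, leader payoff 8.
Maximizing over 8, 9, 3, 0, 8, Player 2 chooses c2. Subgame-perfect outcome: (T, c2) with payoffs (9, 9).

(T, c2)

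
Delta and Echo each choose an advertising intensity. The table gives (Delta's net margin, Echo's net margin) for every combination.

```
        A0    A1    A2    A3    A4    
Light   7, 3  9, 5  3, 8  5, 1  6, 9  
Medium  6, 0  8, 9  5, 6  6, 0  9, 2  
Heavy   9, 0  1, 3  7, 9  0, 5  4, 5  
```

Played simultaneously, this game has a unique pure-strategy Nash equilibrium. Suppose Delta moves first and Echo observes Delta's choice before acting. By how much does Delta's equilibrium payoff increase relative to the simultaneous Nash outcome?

1

Echo best-responds to each possible Delta move:
- Light → Echo plays A4 (best of 3, 5, 8, 1, 9); Delta gets 6.
- Medium → Echo plays A1 (best of 0, 9, 6, 0, 2); Delta gets 8.
- Heavy → Echo plays A2 (best of 0, 3, 9, 5, 5); Delta gets 7.
Among 6, 8, 7, the best is 8 at Medium. Subgame-perfect outcome: (Medium, A1) with payoffs (8, 9).
For the simultaneous game, intersect best replies.
Delta's best replies: A0→Heavy; A1→Light; A2→Heavy; A3→Medium; A4→Medium.
Echo's best replies: Light→A4; Medium→A1; Heavy→A2.
The unique mutual best reply is (Heavy, A2), giving (7, 9).
Delta's commitment gain: 8 − 7 = 1.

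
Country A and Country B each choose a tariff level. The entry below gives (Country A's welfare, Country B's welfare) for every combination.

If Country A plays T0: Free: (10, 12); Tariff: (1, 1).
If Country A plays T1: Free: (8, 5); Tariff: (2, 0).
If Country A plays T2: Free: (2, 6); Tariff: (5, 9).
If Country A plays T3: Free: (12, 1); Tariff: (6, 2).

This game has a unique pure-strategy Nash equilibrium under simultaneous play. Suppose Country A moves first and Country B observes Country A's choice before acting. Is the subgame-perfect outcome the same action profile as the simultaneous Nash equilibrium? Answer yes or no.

Work backward from Country B's decision.
- T0 → Country B plays Free (best of 12, 1); Country A gets 10.
- T1 → Country B plays Free (best of 5, 0); Country A gets 8.
- T2 → Country B plays Tariff (best of 6, 9); Country A gets 5.
- T3 → Country B plays Tariff (best of 1, 2); Country A gets 6.
Country A's induced payoffs are 10, 8, 5, 6, so Country A commits to T0. Subgame-perfect outcome: (T0, Free) with payoffs (10, 12).
For the simultaneous game, intersect best replies.
Country A's best replies: Free→T3; Tariff→T3.
Country B's best replies: T0→Free; T1→Free; T2→Tariff; T3→Tariff.
Only (T3, Tariff) has each player best-responding; Nash payoffs (6, 2).
Sequential outcome (T0, Free) differs from the Nash profile (T3, Tariff).

no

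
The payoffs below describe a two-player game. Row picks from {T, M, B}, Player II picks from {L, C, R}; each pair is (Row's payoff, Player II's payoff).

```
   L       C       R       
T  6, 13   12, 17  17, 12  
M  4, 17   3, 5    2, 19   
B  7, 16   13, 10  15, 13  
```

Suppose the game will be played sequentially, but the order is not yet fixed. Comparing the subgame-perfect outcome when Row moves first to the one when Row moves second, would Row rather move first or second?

If Row leads: Player II's best replies are T→C, M→R, B→L; Row's induced payoffs 12, 2, 7; outcome (T, C), payoffs (12, 17).
If Player II leads: Row's best replies are L→B, C→B, R→T; Player II's induced payoffs 16, 10, 12; outcome (B, L), payoffs (7, 16).
Row gets 12 moving first and 7 moving second, so Row prefers to move first.

first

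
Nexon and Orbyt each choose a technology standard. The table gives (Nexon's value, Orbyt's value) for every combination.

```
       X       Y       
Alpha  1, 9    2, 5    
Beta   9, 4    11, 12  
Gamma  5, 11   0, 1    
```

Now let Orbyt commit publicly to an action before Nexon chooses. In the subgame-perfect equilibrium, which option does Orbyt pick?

Solve by backward induction (Orbyt leads).
- X: BR = Beta, leader payoff 4.
- Y: BR = Beta, leader payoff 12.
Orbyt's induced payoffs are 4, 12, so Orbyt commits to Y. Subgame-perfect outcome: (Beta, Y) with payoffs (11, 12).

Y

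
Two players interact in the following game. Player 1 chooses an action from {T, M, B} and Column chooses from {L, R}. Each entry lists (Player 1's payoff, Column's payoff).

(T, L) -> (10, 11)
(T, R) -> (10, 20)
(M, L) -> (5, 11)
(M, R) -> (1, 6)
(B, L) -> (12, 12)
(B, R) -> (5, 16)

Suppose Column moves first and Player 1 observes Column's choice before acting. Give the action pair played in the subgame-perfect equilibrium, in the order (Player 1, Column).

Solve by backward induction (Column leads).
- L: BR = B, leader payoff 12.
- R: BR = T, leader payoff 20.
Column's induced payoffs are 12, 20, so Column commits to R. Subgame-perfect outcome: (T, R) with payoffs (10, 20).

(T, R)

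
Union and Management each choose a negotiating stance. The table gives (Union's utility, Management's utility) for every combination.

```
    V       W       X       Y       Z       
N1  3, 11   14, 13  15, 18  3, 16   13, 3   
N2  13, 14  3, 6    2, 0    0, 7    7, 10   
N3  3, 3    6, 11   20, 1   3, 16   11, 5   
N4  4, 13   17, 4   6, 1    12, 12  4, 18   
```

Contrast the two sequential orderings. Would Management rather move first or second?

second

If Union leads: Management's best replies are N1→X, N2→V, N3→Y, N4→Z; Union's induced payoffs 15, 13, 3, 4; outcome (N1, X), payoffs (15, 18).
If Management leads: Union's best replies are V→N2, W→N4, X→N3, Y→N4, Z→N1; Management's induced payoffs 14, 4, 1, 12, 3; outcome (N2, V), payoffs (13, 14).
Management gets 14 moving first and 18 moving second, so Management prefers to move second.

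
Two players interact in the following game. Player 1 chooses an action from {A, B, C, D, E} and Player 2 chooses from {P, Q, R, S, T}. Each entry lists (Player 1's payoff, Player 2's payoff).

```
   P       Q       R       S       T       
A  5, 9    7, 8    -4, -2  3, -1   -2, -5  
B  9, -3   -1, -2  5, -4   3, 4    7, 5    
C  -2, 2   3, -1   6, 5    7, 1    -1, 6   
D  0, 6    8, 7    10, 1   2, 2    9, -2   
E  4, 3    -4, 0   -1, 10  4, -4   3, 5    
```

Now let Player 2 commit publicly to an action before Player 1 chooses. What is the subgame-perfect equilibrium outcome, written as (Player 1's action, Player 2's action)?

Backward induction with Player 2 moving first.
- P: BR = B, leader payoff -3.
- Q: BR = D, leader payoff 7.
- R: BR = D, leader payoff 1.
- S: BR = C, leader payoff 1.
- T: BR = D, leader payoff -2.
Maximizing over -3, 7, 1, 1, -2, Player 2 chooses Q. Subgame-perfect outcome: (D, Q) with payoffs (8, 7).

(D, Q)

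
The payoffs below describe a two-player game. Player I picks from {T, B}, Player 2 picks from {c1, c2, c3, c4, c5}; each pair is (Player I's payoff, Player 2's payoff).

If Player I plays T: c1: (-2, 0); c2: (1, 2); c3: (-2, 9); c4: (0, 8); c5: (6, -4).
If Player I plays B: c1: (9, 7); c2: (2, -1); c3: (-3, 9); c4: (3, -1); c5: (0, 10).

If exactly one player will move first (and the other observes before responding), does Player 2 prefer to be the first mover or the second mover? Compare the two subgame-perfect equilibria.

If Player I leads: Player 2's best replies are T→c3, B→c5; Player I's induced payoffs -2, 0; outcome (B, c5), payoffs (0, 10).
If Player 2 leads: Player I's best replies are c1→B, c2→B, c3→T, c4→B, c5→T; Player 2's induced payoffs 7, -1, 9, -1, -4; outcome (T, c3), payoffs (-2, 9).
Player 2 gets 9 moving first and 10 moving second, so Player 2 prefers to move second.

second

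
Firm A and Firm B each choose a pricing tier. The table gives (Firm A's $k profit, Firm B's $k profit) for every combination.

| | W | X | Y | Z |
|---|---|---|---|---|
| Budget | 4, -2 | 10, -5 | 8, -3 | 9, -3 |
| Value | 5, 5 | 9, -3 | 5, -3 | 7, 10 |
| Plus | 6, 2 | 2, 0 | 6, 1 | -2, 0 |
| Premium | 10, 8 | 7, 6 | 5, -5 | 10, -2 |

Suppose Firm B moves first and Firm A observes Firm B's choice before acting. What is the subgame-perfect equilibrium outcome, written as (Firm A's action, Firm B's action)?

(Premium, W)

Work backward from Firm A's decision.
- W: BR = Premium, leader payoff 8.
- X: BR = Budget, leader payoff -5.
- Y: BR = Budget, leader payoff -3.
- Z: BR = Premium, leader payoff -2.
Among 8, -5, -3, -2, the best is 8 at W. Subgame-perfect outcome: (Premium, W) with payoffs (10, 8).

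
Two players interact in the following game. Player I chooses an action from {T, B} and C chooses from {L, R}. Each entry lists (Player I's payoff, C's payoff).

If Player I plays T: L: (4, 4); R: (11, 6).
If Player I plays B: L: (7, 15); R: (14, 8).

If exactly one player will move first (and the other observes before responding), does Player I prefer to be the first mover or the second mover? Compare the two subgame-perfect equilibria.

first

If Player I leads: C's best replies are T→R, B→L; Player I's induced payoffs 11, 7; outcome (T, R), payoffs (11, 6).
If C leads: Player I's best replies are L→B, R→B; C's induced payoffs 15, 8; outcome (B, L), payoffs (7, 15).
Player I gets 11 moving first and 7 moving second, so Player I prefers to move first.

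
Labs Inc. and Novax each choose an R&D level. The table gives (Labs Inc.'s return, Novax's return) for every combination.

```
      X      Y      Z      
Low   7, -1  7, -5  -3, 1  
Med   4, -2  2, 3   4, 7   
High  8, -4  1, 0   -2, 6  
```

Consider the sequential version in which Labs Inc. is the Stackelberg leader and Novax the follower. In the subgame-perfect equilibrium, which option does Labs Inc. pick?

Med

Work backward from Novax's decision.
- Low: BR = Z, leader payoff -3.
- Med: BR = Z, leader payoff 4.
- High: BR = Z, leader payoff -2.
Labs Inc.'s induced payoffs are -3, 4, -2, so Labs Inc. commits to Med. Subgame-perfect outcome: (Med, Z) with payoffs (4, 7).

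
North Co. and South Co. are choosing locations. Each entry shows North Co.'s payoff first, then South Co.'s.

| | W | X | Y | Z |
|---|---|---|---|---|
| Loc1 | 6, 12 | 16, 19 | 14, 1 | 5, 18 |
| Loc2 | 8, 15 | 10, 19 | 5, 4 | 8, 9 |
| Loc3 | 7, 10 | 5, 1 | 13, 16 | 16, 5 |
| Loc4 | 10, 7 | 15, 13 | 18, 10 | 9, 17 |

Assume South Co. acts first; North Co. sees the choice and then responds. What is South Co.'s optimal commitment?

X

Solve by backward induction (South Co. leads).
- W: BR = Loc4, leader payoff 7.
- X: BR = Loc1, leader payoff 19.
- Y: BR = Loc4, leader payoff 10.
- Z: BR = Loc3, leader payoff 5.
Maximizing over 7, 19, 10, 5, South Co. chooses X. Subgame-perfect outcome: (Loc1, X) with payoffs (16, 19).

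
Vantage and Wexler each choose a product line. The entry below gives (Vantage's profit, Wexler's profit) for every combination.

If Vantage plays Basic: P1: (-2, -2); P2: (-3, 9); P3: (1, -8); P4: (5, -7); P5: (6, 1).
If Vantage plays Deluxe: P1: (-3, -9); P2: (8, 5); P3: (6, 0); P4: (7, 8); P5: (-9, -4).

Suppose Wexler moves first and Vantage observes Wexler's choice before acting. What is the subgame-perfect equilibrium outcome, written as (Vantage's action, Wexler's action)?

Backward induction with Wexler moving first.
- P1: BR = Basic, leader payoff -2.
- P2: BR = Deluxe, leader payoff 5.
- P3: BR = Deluxe, leader payoff 0.
- P4: BR = Deluxe, leader payoff 8.
- P5: BR = Basic, leader payoff 1.
Among -2, 5, 0, 8, 1, the best is 8 at P4. Subgame-perfect outcome: (Deluxe, P4) with payoffs (7, 8).

(Deluxe, P4)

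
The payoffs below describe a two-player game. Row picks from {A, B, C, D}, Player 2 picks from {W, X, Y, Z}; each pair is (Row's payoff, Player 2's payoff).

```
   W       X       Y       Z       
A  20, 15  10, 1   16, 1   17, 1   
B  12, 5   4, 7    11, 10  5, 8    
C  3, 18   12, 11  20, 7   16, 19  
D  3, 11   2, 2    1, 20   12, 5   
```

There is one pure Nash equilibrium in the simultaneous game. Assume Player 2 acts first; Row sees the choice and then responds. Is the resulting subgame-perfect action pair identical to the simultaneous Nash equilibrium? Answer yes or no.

Backward induction with Player 2 moving first.
- W: Row compares 20, 12, 3, 3 and picks A; Player 2 would get 15.
- X: Row compares 10, 4, 12, 2 and picks C; Player 2 would get 11.
- Y: Row compares 16, 11, 20, 1 and picks C; Player 2 would get 7.
- Z: Row compares 17, 5, 16, 12 and picks A; Player 2 would get 1.
Maximizing over 15, 11, 7, 1, Player 2 chooses W. Subgame-perfect outcome: (A, W) with payoffs (20, 15).
Now find the simultaneous Nash equilibrium.
Row's best replies: W→A; X→C; Y→C; Z→A.
Player 2's best replies: A→W; B→Y; C→Z; D→Y.
Only (A, W) has each player best-responding; Nash payoffs (20, 15).
Sequential outcome (A, W) coincides with the Nash profile (A, W).

yes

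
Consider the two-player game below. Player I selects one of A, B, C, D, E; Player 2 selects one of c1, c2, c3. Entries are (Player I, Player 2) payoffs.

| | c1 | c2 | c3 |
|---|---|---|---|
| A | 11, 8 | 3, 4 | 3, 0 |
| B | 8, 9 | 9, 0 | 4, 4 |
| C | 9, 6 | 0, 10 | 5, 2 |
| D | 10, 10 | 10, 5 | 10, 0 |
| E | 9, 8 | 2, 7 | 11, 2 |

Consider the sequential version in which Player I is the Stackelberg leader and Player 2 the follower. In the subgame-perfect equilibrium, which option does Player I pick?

A

Backward induction with Player I moving first.
- A → Player 2 plays c1 (best of 8, 4, 0); Player I gets 11.
- B → Player 2 plays c1 (best of 9, 0, 4); Player I gets 8.
- C → Player 2 plays c2 (best of 6, 10, 2); Player I gets 0.
- D → Player 2 plays c1 (best of 10, 5, 0); Player I gets 10.
- E → Player 2 plays c1 (best of 8, 7, 2); Player I gets 9.
Player I's induced payoffs are 11, 8, 0, 10, 9, so Player I commits to A. Subgame-perfect outcome: (A, c1) with payoffs (11, 8).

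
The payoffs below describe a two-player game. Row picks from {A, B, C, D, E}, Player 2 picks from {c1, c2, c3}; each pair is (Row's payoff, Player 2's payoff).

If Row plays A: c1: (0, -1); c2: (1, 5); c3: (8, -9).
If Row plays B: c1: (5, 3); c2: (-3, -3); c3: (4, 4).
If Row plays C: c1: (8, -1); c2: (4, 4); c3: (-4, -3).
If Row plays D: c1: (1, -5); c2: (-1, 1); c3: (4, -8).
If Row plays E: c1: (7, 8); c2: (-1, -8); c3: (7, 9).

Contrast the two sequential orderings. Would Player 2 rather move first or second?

If Row leads: Player 2's best replies are A→c2, B→c3, C→c2, D→c2, E→c3; Row's induced payoffs 1, 4, 4, -1, 7; outcome (E, c3), payoffs (7, 9).
If Player 2 leads: Row's best replies are c1→C, c2→C, c3→A; Player 2's induced payoffs -1, 4, -9; outcome (C, c2), payoffs (4, 4).
Player 2 gets 4 moving first and 9 moving second, so Player 2 prefers to move second.

second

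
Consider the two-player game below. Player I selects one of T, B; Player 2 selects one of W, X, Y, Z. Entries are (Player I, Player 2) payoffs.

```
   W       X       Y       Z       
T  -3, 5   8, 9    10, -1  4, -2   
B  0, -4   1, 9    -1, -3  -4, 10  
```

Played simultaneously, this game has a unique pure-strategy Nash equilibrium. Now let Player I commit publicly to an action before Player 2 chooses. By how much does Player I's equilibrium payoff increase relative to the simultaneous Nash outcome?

Solve by backward induction (Player I leads).
- T: Player 2 compares 5, 9, -1, -2 and picks X; Player I would get 8.
- B: Player 2 compares -4, 9, -3, 10 and picks Z; Player I would get -4.
Among 8, -4, the best is 8 at T. Subgame-perfect outcome: (T, X) with payoffs (8, 9).
Now find the simultaneous Nash equilibrium.
Player I's best replies: W→B; X→T; Y→T; Z→T.
Player 2's best replies: T→X; B→Z.
Only (T, X) has each player best-responding; Nash payoffs (8, 9).
Player I's commitment gain: 8 − 8 = 0.

0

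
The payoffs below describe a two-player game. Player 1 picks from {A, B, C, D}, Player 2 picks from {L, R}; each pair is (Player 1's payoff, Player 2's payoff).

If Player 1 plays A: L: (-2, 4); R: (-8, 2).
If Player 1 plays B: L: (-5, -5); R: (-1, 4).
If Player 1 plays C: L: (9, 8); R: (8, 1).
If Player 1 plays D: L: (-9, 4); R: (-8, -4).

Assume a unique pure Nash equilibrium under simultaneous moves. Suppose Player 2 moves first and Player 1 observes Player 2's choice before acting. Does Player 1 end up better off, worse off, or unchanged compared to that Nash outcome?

unchanged

Player 1 best-responds to each possible Player 2 move:
- L: BR = C, leader payoff 8.
- R: BR = C, leader payoff 1.
Player 2's induced payoffs are 8, 1, so Player 2 commits to L. Subgame-perfect outcome: (C, L) with payoffs (9, 8).
For the simultaneous game, intersect best replies.
Player 1's best replies: L→C; R→C.
Player 2's best replies: A→L; B→R; C→L; D→L.
Only (C, L) has each player best-responding; Nash payoffs (9, 8).
Player 1 earns 9 sequentially versus 9 at the Nash outcome: unchanged.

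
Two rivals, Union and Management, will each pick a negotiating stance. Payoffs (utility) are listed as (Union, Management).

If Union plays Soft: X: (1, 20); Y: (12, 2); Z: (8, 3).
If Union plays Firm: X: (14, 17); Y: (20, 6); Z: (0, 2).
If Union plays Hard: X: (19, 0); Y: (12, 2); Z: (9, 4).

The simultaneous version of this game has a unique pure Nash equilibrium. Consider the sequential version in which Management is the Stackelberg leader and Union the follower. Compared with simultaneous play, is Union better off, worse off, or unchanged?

Solve by backward induction (Management leads).
- X → Union plays Hard (best of 1, 14, 19); Management gets 0.
- Y → Union plays Firm (best of 12, 20, 12); Management gets 6.
- Z → Union plays Hard (best of 8, 0, 9); Management gets 4.
Management's induced payoffs are 0, 6, 4, so Management commits to Y. Subgame-perfect outcome: (Firm, Y) with payoffs (20, 6).
Now find the simultaneous Nash equilibrium.
Union's best replies: X→Hard; Y→Firm; Z→Hard.
Management's best replies: Soft→X; Firm→X; Hard→Z.
Only (Hard, Z) has each player best-responding; Nash payoffs (9, 4).
Union earns 20 sequentially versus 9 at the Nash outcome: better off.

better off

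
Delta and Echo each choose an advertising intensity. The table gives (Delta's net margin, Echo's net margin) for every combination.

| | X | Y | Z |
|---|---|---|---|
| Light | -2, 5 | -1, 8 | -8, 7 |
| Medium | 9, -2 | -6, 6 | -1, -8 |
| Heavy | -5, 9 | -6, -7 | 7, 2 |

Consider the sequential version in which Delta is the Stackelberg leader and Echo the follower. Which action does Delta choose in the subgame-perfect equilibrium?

Echo best-responds to each possible Delta move:
- Light: Echo compares 5, 8, 7 and picks Y; Delta would get -1.
- Medium: Echo compares -2, 6, -8 and picks Y; Delta would get -6.
- Heavy: Echo compares 9, -7, 2 and picks X; Delta would get -5.
Among -1, -6, -5, the best is -1 at Light. Subgame-perfect outcome: (Light, Y) with payoffs (-1, 8).

Light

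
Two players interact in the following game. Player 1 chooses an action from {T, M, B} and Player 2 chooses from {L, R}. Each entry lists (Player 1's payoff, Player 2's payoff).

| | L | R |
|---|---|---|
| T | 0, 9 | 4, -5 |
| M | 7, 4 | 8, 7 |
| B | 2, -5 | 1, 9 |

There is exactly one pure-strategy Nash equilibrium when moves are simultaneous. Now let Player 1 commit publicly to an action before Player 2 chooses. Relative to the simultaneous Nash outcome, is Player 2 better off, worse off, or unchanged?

unchanged

Work backward from Player 2's decision.
- T: Player 2 compares 9, -5 and picks L; Player 1 would get 0.
- M: Player 2 compares 4, 7 and picks R; Player 1 would get 8.
- B: Player 2 compares -5, 9 and picks R; Player 1 would get 1.
Player 1's induced payoffs are 0, 8, 1, so Player 1 commits to M. Subgame-perfect outcome: (M, R) with payoffs (8, 7).
For the simultaneous game, intersect best replies.
Player 1's best replies: L→M; R→M.
Player 2's best replies: T→L; M→R; B→R.
The unique mutual best reply is (M, R), giving (8, 7).
Player 2 earns 7 sequentially versus 7 at the Nash outcome: unchanged.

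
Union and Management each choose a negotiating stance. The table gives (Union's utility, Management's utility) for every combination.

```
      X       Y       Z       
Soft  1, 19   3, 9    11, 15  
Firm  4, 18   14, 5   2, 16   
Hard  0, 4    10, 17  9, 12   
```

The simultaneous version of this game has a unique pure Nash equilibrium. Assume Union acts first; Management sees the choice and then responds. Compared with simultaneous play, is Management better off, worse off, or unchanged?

worse off

Backward induction with Union moving first.
- Soft: BR = X, leader payoff 1.
- Firm: BR = X, leader payoff 4.
- Hard: BR = Y, leader payoff 10.
Union's induced payoffs are 1, 4, 10, so Union commits to Hard. Subgame-perfect outcome: (Hard, Y) with payoffs (10, 17).
For the simultaneous game, intersect best replies.
Union's best replies: X→Firm; Y→Firm; Z→Soft.
Management's best replies: Soft→X; Firm→X; Hard→Y.
Only (Firm, X) has each player best-responding; Nash payoffs (4, 18).
Management earns 17 sequentially versus 18 at the Nash outcome: worse off.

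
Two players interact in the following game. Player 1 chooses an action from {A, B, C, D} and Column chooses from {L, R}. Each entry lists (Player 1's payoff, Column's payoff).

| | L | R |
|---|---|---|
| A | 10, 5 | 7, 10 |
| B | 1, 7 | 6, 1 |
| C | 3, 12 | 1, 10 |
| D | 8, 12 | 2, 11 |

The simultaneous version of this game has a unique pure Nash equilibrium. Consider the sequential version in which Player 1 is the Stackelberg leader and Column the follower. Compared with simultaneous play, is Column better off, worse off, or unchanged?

better off

Work backward from Column's decision.
- A: BR = R, leader payoff 7.
- B: BR = L, leader payoff 1.
- C: BR = L, leader payoff 3.
- D: BR = L, leader payoff 8.
Player 1's induced payoffs are 7, 1, 3, 8, so Player 1 commits to D. Subgame-perfect outcome: (D, L) with payoffs (8, 12).
For the simultaneous game, intersect best replies.
Player 1's best replies: L→A; R→A.
Column's best replies: A→R; B→L; C→L; D→L.
Only (A, R) has each player best-responding; Nash payoffs (7, 10).
Column earns 12 sequentially versus 10 at the Nash outcome: better off.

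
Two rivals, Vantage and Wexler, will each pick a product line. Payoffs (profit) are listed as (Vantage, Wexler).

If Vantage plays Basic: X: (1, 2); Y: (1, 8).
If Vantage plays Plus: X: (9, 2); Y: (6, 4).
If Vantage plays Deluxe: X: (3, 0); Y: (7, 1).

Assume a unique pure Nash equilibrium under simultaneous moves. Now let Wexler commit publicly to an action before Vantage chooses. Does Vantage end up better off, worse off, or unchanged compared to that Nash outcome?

Work backward from Vantage's decision.
- X → Vantage plays Plus (best of 1, 9, 3); Wexler gets 2.
- Y → Vantage plays Deluxe (best of 1, 6, 7); Wexler gets 1.
Maximizing over 2, 1, Wexler chooses X. Subgame-perfect outcome: (Plus, X) with payoffs (9, 2).
Now find the simultaneous Nash equilibrium.
Vantage's best replies: X→Plus; Y→Deluxe.
Wexler's best replies: Basic→Y; Plus→Y; Deluxe→Y.
Only (Deluxe, Y) has each player best-responding; Nash payoffs (7, 1).
Vantage earns 9 sequentially versus 7 at the Nash outcome: better off.

better off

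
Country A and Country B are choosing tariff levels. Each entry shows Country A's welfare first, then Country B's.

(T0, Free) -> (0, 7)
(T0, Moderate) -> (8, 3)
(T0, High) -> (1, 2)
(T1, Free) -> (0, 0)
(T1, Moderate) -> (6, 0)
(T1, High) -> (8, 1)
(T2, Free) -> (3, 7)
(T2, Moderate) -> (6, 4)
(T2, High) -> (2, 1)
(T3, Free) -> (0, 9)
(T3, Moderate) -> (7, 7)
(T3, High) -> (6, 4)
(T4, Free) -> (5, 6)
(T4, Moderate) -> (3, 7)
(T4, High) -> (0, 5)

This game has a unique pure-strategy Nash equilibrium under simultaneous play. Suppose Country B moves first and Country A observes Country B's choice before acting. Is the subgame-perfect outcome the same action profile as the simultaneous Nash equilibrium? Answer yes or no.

Work backward from Country A's decision.
- Free → Country A plays T4 (best of 0, 0, 3, 0, 5); Country B gets 6.
- Moderate → Country A plays T0 (best of 8, 6, 6, 7, 3); Country B gets 3.
- High → Country A plays T1 (best of 1, 8, 2, 6, 0); Country B gets 1.
Maximizing over 6, 3, 1, Country B chooses Free. Subgame-perfect outcome: (T4, Free) with payoffs (5, 6).
Now find the simultaneous Nash equilibrium.
Country A's best replies: Free→T4; Moderate→T0; High→T1.
Country B's best replies: T0→Free; T1→High; T2→Free; T3→Free; T4→Moderate.
The unique mutual best reply is (T1, High), giving (8, 1).
Sequential outcome (T4, Free) differs from the Nash profile (T1, High).

no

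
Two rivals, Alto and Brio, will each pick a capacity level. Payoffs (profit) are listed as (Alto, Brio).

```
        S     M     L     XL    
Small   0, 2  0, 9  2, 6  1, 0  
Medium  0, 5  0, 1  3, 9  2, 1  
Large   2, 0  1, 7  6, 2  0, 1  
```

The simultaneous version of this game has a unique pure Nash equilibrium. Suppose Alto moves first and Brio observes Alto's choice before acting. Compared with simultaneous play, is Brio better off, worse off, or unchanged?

Solve by backward induction (Alto leads).
- Small → Brio plays M (best of 2, 9, 6, 0); Alto gets 0.
- Medium → Brio plays L (best of 5, 1, 9, 1); Alto gets 3.
- Large → Brio plays M (best of 0, 7, 2, 1); Alto gets 1.
Alto's induced payoffs are 0, 3, 1, so Alto commits to Medium. Subgame-perfect outcome: (Medium, L) with payoffs (3, 9).
Now find the simultaneous Nash equilibrium.
Alto's best replies: S→Large; M→Large; L→Large; XL→Medium.
Brio's best replies: Small→M; Medium→L; Large→M.
The unique mutual best reply is (Large, M), giving (1, 7).
Brio earns 9 sequentially versus 7 at the Nash outcome: better off.

better off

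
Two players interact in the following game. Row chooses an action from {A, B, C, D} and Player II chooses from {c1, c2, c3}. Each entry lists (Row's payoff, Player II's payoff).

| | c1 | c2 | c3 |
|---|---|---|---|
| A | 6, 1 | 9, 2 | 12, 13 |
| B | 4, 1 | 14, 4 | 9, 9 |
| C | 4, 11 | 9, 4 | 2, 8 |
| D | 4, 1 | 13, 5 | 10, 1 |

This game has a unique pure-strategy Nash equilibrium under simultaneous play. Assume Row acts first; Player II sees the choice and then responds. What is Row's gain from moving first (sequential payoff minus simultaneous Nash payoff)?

1

Backward induction with Row moving first.
- A: Player II compares 1, 2, 13 and picks c3; Row would get 12.
- B: Player II compares 1, 4, 9 and picks c3; Row would get 9.
- C: Player II compares 11, 4, 8 and picks c1; Row would get 4.
- D: Player II compares 1, 5, 1 and picks c2; Row would get 13.
Among 12, 9, 4, 13, the best is 13 at D. Subgame-perfect outcome: (D, c2) with payoffs (13, 5).
Under simultaneous play:
Row's best replies: c1→A; c2→B; c3→A.
Player II's best replies: A→c3; B→c3; C→c1; D→c2.
Only (A, c3) has each player best-responding; Nash payoffs (12, 13).
Row's commitment gain: 13 − 12 = 1.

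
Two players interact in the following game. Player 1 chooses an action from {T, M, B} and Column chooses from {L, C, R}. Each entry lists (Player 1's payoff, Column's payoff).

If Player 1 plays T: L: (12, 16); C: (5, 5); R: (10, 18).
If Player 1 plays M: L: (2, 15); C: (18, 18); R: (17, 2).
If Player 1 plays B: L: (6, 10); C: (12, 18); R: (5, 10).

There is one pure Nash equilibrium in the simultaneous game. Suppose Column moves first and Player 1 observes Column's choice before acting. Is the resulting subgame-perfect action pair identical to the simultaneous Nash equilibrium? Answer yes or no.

Backward induction with Column moving first.
- L → Player 1 plays T (best of 12, 2, 6); Column gets 16.
- C → Player 1 plays M (best of 5, 18, 12); Column gets 18.
- R → Player 1 plays M (best of 10, 17, 5); Column gets 2.
Maximizing over 16, 18, 2, Column chooses C. Subgame-perfect outcome: (M, C) with payoffs (18, 18).
Under simultaneous play:
Player 1's best replies: L→T; C→M; R→M.
Column's best replies: T→R; M→C; B→C.
The unique mutual best reply is (M, C), giving (18, 18).
Sequential outcome (M, C) coincides with the Nash profile (M, C).

yes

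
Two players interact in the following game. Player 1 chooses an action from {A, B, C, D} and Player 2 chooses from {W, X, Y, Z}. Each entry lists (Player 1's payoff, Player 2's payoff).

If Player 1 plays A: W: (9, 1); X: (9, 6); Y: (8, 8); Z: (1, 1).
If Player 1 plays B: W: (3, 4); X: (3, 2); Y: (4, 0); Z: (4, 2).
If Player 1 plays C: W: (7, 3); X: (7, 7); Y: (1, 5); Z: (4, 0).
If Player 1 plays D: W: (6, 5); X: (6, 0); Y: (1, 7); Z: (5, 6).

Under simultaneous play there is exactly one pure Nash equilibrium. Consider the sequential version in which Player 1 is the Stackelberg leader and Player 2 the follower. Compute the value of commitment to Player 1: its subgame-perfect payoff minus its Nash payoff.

0

Work backward from Player 2's decision.
- A → Player 2 plays Y (best of 1, 6, 8, 1); Player 1 gets 8.
- B → Player 2 plays W (best of 4, 2, 0, 2); Player 1 gets 3.
- C → Player 2 plays X (best of 3, 7, 5, 0); Player 1 gets 7.
- D → Player 2 plays Y (best of 5, 0, 7, 6); Player 1 gets 1.
Player 1's induced payoffs are 8, 3, 7, 1, so Player 1 commits to A. Subgame-perfect outcome: (A, Y) with payoffs (8, 8).
For the simultaneous game, intersect best replies.
Player 1's best replies: W→A; X→A; Y→A; Z→D.
Player 2's best replies: A→Y; B→W; C→X; D→Y.
Only (A, Y) has each player best-responding; Nash payoffs (8, 8).
Player 1's commitment gain: 8 − 8 = 0.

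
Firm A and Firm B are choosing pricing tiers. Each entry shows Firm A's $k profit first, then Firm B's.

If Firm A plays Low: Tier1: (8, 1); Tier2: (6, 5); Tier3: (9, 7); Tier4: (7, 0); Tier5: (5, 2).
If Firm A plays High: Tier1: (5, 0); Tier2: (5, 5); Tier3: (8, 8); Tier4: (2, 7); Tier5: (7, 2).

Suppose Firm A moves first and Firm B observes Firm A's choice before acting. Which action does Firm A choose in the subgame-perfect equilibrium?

Low

Firm B best-responds to each possible Firm A move:
- Low: Firm B compares 1, 5, 7, 0, 2 and picks Tier3; Firm A would get 9.
- High: Firm B compares 0, 5, 8, 7, 2 and picks Tier3; Firm A would get 8.
Maximizing over 9, 8, Firm A chooses Low. Subgame-perfect outcome: (Low, Tier3) with payoffs (9, 7).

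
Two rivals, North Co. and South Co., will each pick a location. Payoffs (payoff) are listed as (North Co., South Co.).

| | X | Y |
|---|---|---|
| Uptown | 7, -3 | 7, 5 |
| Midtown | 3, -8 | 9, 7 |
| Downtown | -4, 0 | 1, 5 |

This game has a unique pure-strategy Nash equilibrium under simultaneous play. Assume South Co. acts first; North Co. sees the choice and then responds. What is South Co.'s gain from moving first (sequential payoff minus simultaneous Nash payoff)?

0

North Co. best-responds to each possible South Co. move:
- X: BR = Uptown, leader payoff -3.
- Y: BR = Midtown, leader payoff 7.
Maximizing over -3, 7, South Co. chooses Y. Subgame-perfect outcome: (Midtown, Y) with payoffs (9, 7).
For the simultaneous game, intersect best replies.
North Co.'s best replies: X→Uptown; Y→Midtown.
South Co.'s best replies: Uptown→Y; Midtown→Y; Downtown→Y.
The unique mutual best reply is (Midtown, Y), giving (9, 7).
South Co.'s commitment gain: 7 − 7 = 0.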